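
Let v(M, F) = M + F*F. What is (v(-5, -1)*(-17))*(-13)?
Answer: -884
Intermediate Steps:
v(M, F) = M + F²
(v(-5, -1)*(-17))*(-13) = ((-5 + (-1)²)*(-17))*(-13) = ((-5 + 1)*(-17))*(-13) = -4*(-17)*(-13) = 68*(-13) = -884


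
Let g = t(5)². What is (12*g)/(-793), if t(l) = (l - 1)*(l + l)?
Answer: -19200/793 ≈ -24.212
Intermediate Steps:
t(l) = 2*l*(-1 + l) (t(l) = (-1 + l)*(2*l) = 2*l*(-1 + l))
g = 1600 (g = (2*5*(-1 + 5))² = (2*5*4)² = 40² = 1600)
(12*g)/(-793) = (12*1600)/(-793) = 19200*(-1/793) = -19200/793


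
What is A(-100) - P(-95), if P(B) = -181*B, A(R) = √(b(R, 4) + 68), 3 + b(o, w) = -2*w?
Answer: -17195 + √57 ≈ -17187.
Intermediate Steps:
b(o, w) = -3 - 2*w
A(R) = √57 (A(R) = √((-3 - 2*4) + 68) = √((-3 - 8) + 68) = √(-11 + 68) = √57)
A(-100) - P(-95) = √57 - (-181)*(-95) = √57 - 1*17195 = √57 - 17195 = -17195 + √57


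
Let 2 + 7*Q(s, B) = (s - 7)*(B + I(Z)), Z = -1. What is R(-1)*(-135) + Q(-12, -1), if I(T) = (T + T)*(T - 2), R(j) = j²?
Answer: -1042/7 ≈ -148.86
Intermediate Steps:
I(T) = 2*T*(-2 + T) (I(T) = (2*T)*(-2 + T) = 2*T*(-2 + T))
Q(s, B) = -2/7 + (-7 + s)*(6 + B)/7 (Q(s, B) = -2/7 + ((s - 7)*(B + 2*(-1)*(-2 - 1)))/7 = -2/7 + ((-7 + s)*(B + 2*(-1)*(-3)))/7 = -2/7 + ((-7 + s)*(B + 6))/7 = -2/7 + ((-7 + s)*(6 + B))/7 = -2/7 + (-7 + s)*(6 + B)/7)
R(-1)*(-135) + Q(-12, -1) = (-1)²*(-135) + (-44/7 - 1*(-1) + (6/7)*(-12) + (⅐)*(-1)*(-12)) = 1*(-135) + (-44/7 + 1 - 72/7 + 12/7) = -135 - 97/7 = -1042/7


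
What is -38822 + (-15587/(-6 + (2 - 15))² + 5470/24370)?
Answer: -34191714306/879757 ≈ -38865.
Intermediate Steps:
-38822 + (-15587/(-6 + (2 - 15))² + 5470/24370) = -38822 + (-15587/(-6 - 13)² + 5470*(1/24370)) = -38822 + (-15587/((-19)²) + 547/2437) = -38822 + (-15587/361 + 547/2437) = -38822 - 37788052/879757 = -34191714306/879757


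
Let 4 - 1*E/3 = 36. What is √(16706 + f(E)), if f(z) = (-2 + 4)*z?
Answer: √16514 ≈ 128.51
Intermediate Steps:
E = -96 (E = 12 - 3*36 = 12 - 108 = -96)
f(z) = 2*z
√(16706 + f(E)) = √(16706 + 2*(-96)) = √(16706 - 192) = √16514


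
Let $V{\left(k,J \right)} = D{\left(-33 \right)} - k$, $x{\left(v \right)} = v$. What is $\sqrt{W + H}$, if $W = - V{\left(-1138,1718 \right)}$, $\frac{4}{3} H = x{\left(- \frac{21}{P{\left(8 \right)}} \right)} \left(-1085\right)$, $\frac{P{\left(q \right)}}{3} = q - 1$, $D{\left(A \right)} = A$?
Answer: $\frac{i \sqrt{1165}}{2} \approx 17.066 i$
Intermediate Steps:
$P{\left(q \right)} = -3 + 3 q$ ($P{\left(q \right)} = 3 \left(q - 1\right) = 3 \left(-1 + q\right) = -3 + 3 q$)
$V{\left(k,J \right)} = -33 - k$
$H = \frac{3255}{4}$ ($H = \frac{3 - \frac{21}{-3 + 3 \cdot 8} \left(-1085\right)}{4} = \frac{3 - \frac{21}{-3 + 24} \left(-1085\right)}{4} = \frac{3 - \frac{21}{21} \left(-1085\right)}{4} = \frac{3 \left(-21\right) \frac{1}{21} \left(-1085\right)}{4} = \frac{3 \left(\left(-1\right) \left(-1085\right)\right)}{4} = \frac{3}{4} \cdot 1085 = \frac{3255}{4} \approx 813.75$)
$W = -1105$ ($W = - (-33 - -1138) = - (-33 + 1138) = \left(-1\right) 1105 = -1105$)
$\sqrt{W + H} = \sqrt{-1105 + \frac{3255}{4}} = \sqrt{- \frac{1165}{4}} = \frac{i \sqrt{1165}}{2}$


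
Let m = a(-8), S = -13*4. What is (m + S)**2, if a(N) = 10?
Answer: 1764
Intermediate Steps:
S = -52
m = 10
(m + S)**2 = (10 - 52)**2 = (-42)**2 = 1764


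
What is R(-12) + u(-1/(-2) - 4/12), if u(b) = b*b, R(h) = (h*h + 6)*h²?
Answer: 777601/36 ≈ 21600.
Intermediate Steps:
R(h) = h²*(6 + h²) (R(h) = (h² + 6)*h² = (6 + h²)*h² = h²*(6 + h²))
u(b) = b²
R(-12) + u(-1/(-2) - 4/12) = (-12)²*(6 + (-12)²) + (-1/(-2) - 4/12)² = 144*(6 + 144) + (-1*(-½) - 4*1/12)² = 144*150 + (½ - ⅓)² = 21600 + (⅙)² = 21600 + 1/36 = 777601/36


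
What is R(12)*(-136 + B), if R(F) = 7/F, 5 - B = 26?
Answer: -1099/12 ≈ -91.583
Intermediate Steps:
B = -21 (B = 5 - 1*26 = 5 - 26 = -21)
R(12)*(-136 + B) = (7/12)*(-136 - 21) = (7*(1/12))*(-157) = (7/12)*(-157) = -1099/12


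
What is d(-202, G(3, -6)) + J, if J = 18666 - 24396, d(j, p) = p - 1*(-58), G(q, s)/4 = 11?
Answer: -5628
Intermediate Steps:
G(q, s) = 44 (G(q, s) = 4*11 = 44)
d(j, p) = 58 + p (d(j, p) = p + 58 = 58 + p)
J = -5730
d(-202, G(3, -6)) + J = (58 + 44) - 5730 = 102 - 5730 = -5628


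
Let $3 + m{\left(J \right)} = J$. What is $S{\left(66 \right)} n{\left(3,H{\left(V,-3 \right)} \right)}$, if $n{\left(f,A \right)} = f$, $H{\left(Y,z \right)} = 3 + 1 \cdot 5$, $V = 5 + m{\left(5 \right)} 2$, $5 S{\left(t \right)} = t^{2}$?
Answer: $\frac{13068}{5} \approx 2613.6$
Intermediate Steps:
$m{\left(J \right)} = -3 + J$
$S{\left(t \right)} = \frac{t^{2}}{5}$
$V = 9$ ($V = 5 + \left(-3 + 5\right) 2 = 5 + 2 \cdot 2 = 5 + 4 = 9$)
$H{\left(Y,z \right)} = 8$ ($H{\left(Y,z \right)} = 3 + 5 = 8$)
$S{\left(66 \right)} n{\left(3,H{\left(V,-3 \right)} \right)} = \frac{66^{2}}{5} \cdot 3 = \frac{1}{5} \cdot 4356 \cdot 3 = \frac{4356}{5} \cdot 3 = \frac{13068}{5}$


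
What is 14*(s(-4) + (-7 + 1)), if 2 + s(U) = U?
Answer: -168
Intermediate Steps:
s(U) = -2 + U
14*(s(-4) + (-7 + 1)) = 14*((-2 - 4) + (-7 + 1)) = 14*(-6 - 6) = 14*(-12) = -168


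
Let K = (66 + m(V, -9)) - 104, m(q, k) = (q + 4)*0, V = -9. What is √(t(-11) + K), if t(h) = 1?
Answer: I*√37 ≈ 6.0828*I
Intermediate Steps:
m(q, k) = 0 (m(q, k) = (4 + q)*0 = 0)
K = -38 (K = (66 + 0) - 104 = 66 - 104 = -38)
√(t(-11) + K) = √(1 - 38) = √(-37) = I*√37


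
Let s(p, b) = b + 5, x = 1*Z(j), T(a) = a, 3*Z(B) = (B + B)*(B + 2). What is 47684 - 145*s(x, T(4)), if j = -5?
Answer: 46379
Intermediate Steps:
Z(B) = 2*B*(2 + B)/3 (Z(B) = ((B + B)*(B + 2))/3 = ((2*B)*(2 + B))/3 = (2*B*(2 + B))/3 = 2*B*(2 + B)/3)
x = 10 (x = 1*((⅔)*(-5)*(2 - 5)) = 1*((⅔)*(-5)*(-3)) = 1*10 = 10)
s(p, b) = 5 + b
47684 - 145*s(x, T(4)) = 47684 - 145*(5 + 4) = 47684 - 145*9 = 47684 - 1305 = 46379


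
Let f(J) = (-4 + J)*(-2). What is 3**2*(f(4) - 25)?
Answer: -225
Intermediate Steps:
f(J) = 8 - 2*J
3**2*(f(4) - 25) = 3**2*((8 - 2*4) - 25) = 9*((8 - 8) - 25) = 9*(0 - 25) = 9*(-25) = -225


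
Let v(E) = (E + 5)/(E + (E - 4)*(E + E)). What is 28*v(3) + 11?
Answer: -191/3 ≈ -63.667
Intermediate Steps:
v(E) = (5 + E)/(E + 2*E*(-4 + E)) (v(E) = (5 + E)/(E + (-4 + E)*(2*E)) = (5 + E)/(E + 2*E*(-4 + E)))
28*v(3) + 11 = 28*((5 + 3)/(3*(-7 + 2*3))) + 11 = 28*((⅓)*8/(-7 + 6)) + 11 = 28*((⅓)*8/(-1)) + 11 = 28*((⅓)*(-1)*8) + 11 = 28*(-8/3) + 11 = -224/3 + 11 = -191/3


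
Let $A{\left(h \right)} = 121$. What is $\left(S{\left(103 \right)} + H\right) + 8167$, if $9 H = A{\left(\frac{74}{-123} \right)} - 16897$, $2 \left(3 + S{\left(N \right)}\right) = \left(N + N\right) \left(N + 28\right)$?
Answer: $19793$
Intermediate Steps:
$S{\left(N \right)} = -3 + N \left(28 + N\right)$ ($S{\left(N \right)} = -3 + \frac{\left(N + N\right) \left(N + 28\right)}{2} = -3 + \frac{2 N \left(28 + N\right)}{2} = -3 + N \left(28 + N\right)$)
$H = -1864$ ($H = \frac{121 - 16897}{9} = \frac{1}{9} \left(-16776\right) = -1864$)
$\left(S{\left(103 \right)} + H\right) + 8167 = \left(\left(-3 + 103^{2} + 28 \cdot 103\right) - 1864\right) + 8167 = \left(\left(-3 + 10609 + 2884\right) - 1864\right) + 8167 = \left(13490 - 1864\right) + 8167 = 11626 + 8167 = 19793$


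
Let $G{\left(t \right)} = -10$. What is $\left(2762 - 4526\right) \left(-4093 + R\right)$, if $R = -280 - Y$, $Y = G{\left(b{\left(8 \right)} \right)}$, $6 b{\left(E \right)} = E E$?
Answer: $7696332$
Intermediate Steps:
$b{\left(E \right)} = \frac{E^{2}}{6}$ ($b{\left(E \right)} = \frac{E E}{6} = \frac{E^{2}}{6}$)
$Y = -10$
$R = -270$ ($R = -280 - -10 = -280 + 10 = -270$)
$\left(2762 - 4526\right) \left(-4093 + R\right) = \left(2762 - 4526\right) \left(-4093 - 270\right) = \left(-1764\right) \left(-4363\right) = 7696332$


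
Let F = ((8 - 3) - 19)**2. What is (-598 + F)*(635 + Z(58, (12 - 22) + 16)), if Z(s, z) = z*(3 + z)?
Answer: -276978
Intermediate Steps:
F = 196 (F = (5 - 19)**2 = (-14)**2 = 196)
(-598 + F)*(635 + Z(58, (12 - 22) + 16)) = (-598 + 196)*(635 + ((12 - 22) + 16)*(3 + ((12 - 22) + 16))) = -402*(635 + (-10 + 16)*(3 + (-10 + 16))) = -402*(635 + 6*(3 + 6)) = -402*(635 + 6*9) = -402*(635 + 54) = -402*689 = -276978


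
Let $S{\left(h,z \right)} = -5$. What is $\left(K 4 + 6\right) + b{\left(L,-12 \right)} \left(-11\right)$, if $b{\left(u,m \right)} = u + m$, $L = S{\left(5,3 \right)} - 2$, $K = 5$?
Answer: $235$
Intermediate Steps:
$L = -7$ ($L = -5 - 2 = -7$)
$b{\left(u,m \right)} = m + u$
$\left(K 4 + 6\right) + b{\left(L,-12 \right)} \left(-11\right) = \left(5 \cdot 4 + 6\right) + \left(-12 - 7\right) \left(-11\right) = \left(20 + 6\right) - -209 = 26 + 209 = 235$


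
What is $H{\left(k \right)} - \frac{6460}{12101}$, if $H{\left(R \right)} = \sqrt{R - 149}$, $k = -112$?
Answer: $- \frac{6460}{12101} + 3 i \sqrt{29} \approx -0.53384 + 16.155 i$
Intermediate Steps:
$H{\left(R \right)} = \sqrt{-149 + R}$
$H{\left(k \right)} - \frac{6460}{12101} = \sqrt{-149 - 112} - \frac{6460}{12101} = \sqrt{-261} - \frac{6460}{12101} = 3 i \sqrt{29} - \frac{6460}{12101} = - \frac{6460}{12101} + 3 i \sqrt{29}$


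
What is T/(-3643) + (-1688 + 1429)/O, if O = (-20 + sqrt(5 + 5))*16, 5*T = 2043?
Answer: 4080269/5683080 + 259*sqrt(10)/6240 ≈ 0.84922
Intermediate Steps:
T = 2043/5 (T = (1/5)*2043 = 2043/5 ≈ 408.60)
O = -320 + 16*sqrt(10) (O = (-20 + sqrt(10))*16 = -320 + 16*sqrt(10) ≈ -269.40)
T/(-3643) + (-1688 + 1429)/O = (2043/5)/(-3643) + (-1688 + 1429)/(-320 + 16*sqrt(10)) = (2043/5)*(-1/3643) - 259/(-320 + 16*sqrt(10)) = -2043/18215 - 259/(-320 + 16*sqrt(10))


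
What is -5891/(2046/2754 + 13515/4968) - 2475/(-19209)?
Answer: -3185445173613/1872871097 ≈ -1700.8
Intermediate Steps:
-5891/(2046/2754 + 13515/4968) - 2475/(-19209) = -5891/(2046*(1/2754) + 13515*(1/4968)) - 2475*(-1/19209) = -5891/(341/459 + 4505/1656) + 825/6403 = -5891/292499/84456 + 825/6403 = -5891*84456/292499 + 825/6403 = -497530296/292499 + 825/6403 = -3185445173613/1872871097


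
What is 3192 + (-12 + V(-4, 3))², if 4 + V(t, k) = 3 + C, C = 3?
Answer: 3292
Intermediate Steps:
V(t, k) = 2 (V(t, k) = -4 + (3 + 3) = -4 + 6 = 2)
3192 + (-12 + V(-4, 3))² = 3192 + (-12 + 2)² = 3192 + (-10)² = 3192 + 100 = 3292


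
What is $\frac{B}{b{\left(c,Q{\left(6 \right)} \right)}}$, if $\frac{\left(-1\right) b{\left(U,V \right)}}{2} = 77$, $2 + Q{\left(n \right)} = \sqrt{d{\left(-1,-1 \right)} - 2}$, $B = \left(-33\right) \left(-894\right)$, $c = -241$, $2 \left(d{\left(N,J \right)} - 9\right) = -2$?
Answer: $- \frac{1341}{7} \approx -191.57$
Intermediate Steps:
$d{\left(N,J \right)} = 8$ ($d{\left(N,J \right)} = 9 + \frac{1}{2} \left(-2\right) = 9 - 1 = 8$)
$B = 29502$
$Q{\left(n \right)} = -2 + \sqrt{6}$ ($Q{\left(n \right)} = -2 + \sqrt{8 - 2} = -2 + \sqrt{6}$)
$b{\left(U,V \right)} = -154$ ($b{\left(U,V \right)} = \left(-2\right) 77 = -154$)
$\frac{B}{b{\left(c,Q{\left(6 \right)} \right)}} = \frac{29502}{-154} = 29502 \left(- \frac{1}{154}\right) = - \frac{1341}{7}$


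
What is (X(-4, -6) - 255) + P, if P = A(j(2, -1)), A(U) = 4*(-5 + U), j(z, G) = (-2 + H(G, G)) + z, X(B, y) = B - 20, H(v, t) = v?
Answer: -303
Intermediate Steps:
X(B, y) = -20 + B
j(z, G) = -2 + G + z (j(z, G) = (-2 + G) + z = -2 + G + z)
A(U) = -20 + 4*U
P = -24 (P = -20 + 4*(-2 - 1 + 2) = -20 + 4*(-1) = -20 - 4 = -24)
(X(-4, -6) - 255) + P = ((-20 - 4) - 255) - 24 = (-24 - 255) - 24 = -279 - 24 = -303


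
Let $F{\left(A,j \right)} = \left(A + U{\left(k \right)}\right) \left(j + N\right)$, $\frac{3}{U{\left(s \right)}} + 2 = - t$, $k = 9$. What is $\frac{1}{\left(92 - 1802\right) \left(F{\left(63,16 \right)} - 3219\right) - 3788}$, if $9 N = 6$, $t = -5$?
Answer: $\frac{1}{3676702} \approx 2.7198 \cdot 10^{-7}$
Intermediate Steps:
$U{\left(s \right)} = 1$ ($U{\left(s \right)} = \frac{3}{-2 - -5} = \frac{3}{-2 + 5} = \frac{3}{3} = 3 \cdot \frac{1}{3} = 1$)
$N = \frac{2}{3}$ ($N = \frac{1}{9} \cdot 6 = \frac{2}{3} \approx 0.66667$)
$F{\left(A,j \right)} = \left(1 + A\right) \left(\frac{2}{3} + j\right)$ ($F{\left(A,j \right)} = \left(A + 1\right) \left(j + \frac{2}{3}\right) = \left(1 + A\right) \left(\frac{2}{3} + j\right)$)
$\frac{1}{\left(92 - 1802\right) \left(F{\left(63,16 \right)} - 3219\right) - 3788} = \frac{1}{\left(92 - 1802\right) \left(\left(\frac{2}{3} + 16 + \frac{2}{3} \cdot 63 + 63 \cdot 16\right) - 3219\right) - 3788} = \frac{1}{- 1710 \left(\left(\frac{2}{3} + 16 + 42 + 1008\right) - 3219\right) - 3788} = \frac{1}{- 1710 \left(\frac{3200}{3} - 3219\right) - 3788} = \frac{1}{\left(-1710\right) \left(- \frac{6457}{3}\right) - 3788} = \frac{1}{3680490 - 3788} = \frac{1}{3676702}$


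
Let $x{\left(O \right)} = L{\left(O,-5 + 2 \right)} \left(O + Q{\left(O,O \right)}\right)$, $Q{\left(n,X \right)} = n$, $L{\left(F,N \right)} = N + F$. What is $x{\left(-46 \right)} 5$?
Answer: $22540$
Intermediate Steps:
$L{\left(F,N \right)} = F + N$
$x{\left(O \right)} = 2 O \left(-3 + O\right)$ ($x{\left(O \right)} = \left(O + \left(-5 + 2\right)\right) \left(O + O\right) = \left(O - 3\right) 2 O = \left(-3 + O\right) 2 O = 2 O \left(-3 + O\right)$)
$x{\left(-46 \right)} 5 = 2 \left(-46\right) \left(-3 - 46\right) 5 = 2 \left(-46\right) \left(-49\right) 5 = 4508 \cdot 5 = 22540$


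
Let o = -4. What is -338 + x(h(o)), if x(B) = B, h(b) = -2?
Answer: -340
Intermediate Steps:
-338 + x(h(o)) = -338 - 2 = -340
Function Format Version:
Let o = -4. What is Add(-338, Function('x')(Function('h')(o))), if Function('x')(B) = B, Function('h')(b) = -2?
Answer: -340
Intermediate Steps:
Add(-338, Function('x')(Function('h')(o))) = Add(-338, -2) = -340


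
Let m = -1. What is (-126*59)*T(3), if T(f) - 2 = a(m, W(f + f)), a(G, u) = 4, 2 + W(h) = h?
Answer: -44604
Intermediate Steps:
W(h) = -2 + h
T(f) = 6 (T(f) = 2 + 4 = 6)
(-126*59)*T(3) = -126*59*6 = -7434*6 = -44604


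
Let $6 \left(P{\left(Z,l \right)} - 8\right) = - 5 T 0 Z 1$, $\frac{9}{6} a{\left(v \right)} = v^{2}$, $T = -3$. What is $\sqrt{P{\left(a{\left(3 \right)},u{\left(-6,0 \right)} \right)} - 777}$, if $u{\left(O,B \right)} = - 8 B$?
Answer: $i \sqrt{769} \approx 27.731 i$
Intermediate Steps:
$a{\left(v \right)} = \frac{2 v^{2}}{3}$
$P{\left(Z,l \right)} = 8$ ($P{\left(Z,l \right)} = 8 + \frac{- 5 \left(-3\right) 0 Z 1}{6} = 8 + \frac{- 5 \cdot 0 Z 1}{6} = 8 + \frac{\left(-5\right) 0 \cdot 1}{6} = 8 + \frac{0 \cdot 1}{6} = 8 + \frac{1}{6} \cdot 0 = 8 + 0 = 8$)
$\sqrt{P{\left(a{\left(3 \right)},u{\left(-6,0 \right)} \right)} - 777} = \sqrt{8 - 777} = \sqrt{-769} = i \sqrt{769}$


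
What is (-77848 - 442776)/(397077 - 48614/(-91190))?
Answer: -11868925640/9052375061 ≈ -1.3111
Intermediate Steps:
(-77848 - 442776)/(397077 - 48614/(-91190)) = -520624/(397077 - 48614*(-1/91190)) = -520624/(397077 + 24307/45595) = -520624/18104750122/45595 = -520624*45595/18104750122 = -11868925640/9052375061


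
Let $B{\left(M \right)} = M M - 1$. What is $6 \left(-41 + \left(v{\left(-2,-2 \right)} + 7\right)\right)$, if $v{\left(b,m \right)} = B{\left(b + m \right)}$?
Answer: $-114$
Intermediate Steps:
$B{\left(M \right)} = -1 + M^{2}$ ($B{\left(M \right)} = M^{2} - 1 = -1 + M^{2}$)
$v{\left(b,m \right)} = -1 + \left(b + m\right)^{2}$
$6 \left(-41 + \left(v{\left(-2,-2 \right)} + 7\right)\right) = 6 \left(-41 - \left(-6 - \left(-2 - 2\right)^{2}\right)\right) = 6 \left(-41 + \left(\left(-1 + \left(-4\right)^{2}\right) + 7\right)\right) = 6 \left(-41 + \left(\left(-1 + 16\right) + 7\right)\right) = 6 \left(-41 + \left(15 + 7\right)\right) = 6 \left(-41 + 22\right) = 6 \left(-19\right) = -114$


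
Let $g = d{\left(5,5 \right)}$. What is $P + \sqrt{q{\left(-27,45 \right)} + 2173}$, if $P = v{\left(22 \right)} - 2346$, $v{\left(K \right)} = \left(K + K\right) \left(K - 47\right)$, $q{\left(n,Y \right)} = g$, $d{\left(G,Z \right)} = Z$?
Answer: $-3446 + 33 \sqrt{2} \approx -3399.3$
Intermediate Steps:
$g = 5$
$q{\left(n,Y \right)} = 5$
$v{\left(K \right)} = 2 K \left(-47 + K\right)$
$P = -3446$ ($P = 2 \cdot 22 \left(-47 + 22\right) - 2346 = 2 \cdot 22 \left(-25\right) - 2346 = -1100 - 2346 = -3446$)
$P + \sqrt{q{\left(-27,45 \right)} + 2173} = -3446 + \sqrt{5 + 2173} = -3446 + \sqrt{2178} = -3446 + 33 \sqrt{2}$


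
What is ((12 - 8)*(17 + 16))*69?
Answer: 9108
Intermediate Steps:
((12 - 8)*(17 + 16))*69 = (4*33)*69 = 132*69 = 9108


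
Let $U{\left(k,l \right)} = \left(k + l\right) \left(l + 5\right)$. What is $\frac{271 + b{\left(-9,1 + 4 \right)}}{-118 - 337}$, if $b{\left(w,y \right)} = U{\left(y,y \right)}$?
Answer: $- \frac{53}{65} \approx -0.81538$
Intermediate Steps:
$U{\left(k,l \right)} = \left(5 + l\right) \left(k + l\right)$ ($U{\left(k,l \right)} = \left(k + l\right) \left(5 + l\right) = \left(5 + l\right) \left(k + l\right)$)
$b{\left(w,y \right)} = 2 y^{2} + 10 y$ ($b{\left(w,y \right)} = y^{2} + 5 y + 5 y + y y = y^{2} + 5 y + 5 y + y^{2} = 2 y^{2} + 10 y$)
$\frac{271 + b{\left(-9,1 + 4 \right)}}{-118 - 337} = \frac{271 + 2 \left(1 + 4\right) \left(5 + \left(1 + 4\right)\right)}{-118 - 337} = \frac{271 + 2 \cdot 5 \left(5 + 5\right)}{-455} = \left(271 + 2 \cdot 5 \cdot 10\right) \left(- \frac{1}{455}\right) = \left(271 + 100\right) \left(- \frac{1}{455}\right) = 371 \left(- \frac{1}{455}\right) = - \frac{53}{65}$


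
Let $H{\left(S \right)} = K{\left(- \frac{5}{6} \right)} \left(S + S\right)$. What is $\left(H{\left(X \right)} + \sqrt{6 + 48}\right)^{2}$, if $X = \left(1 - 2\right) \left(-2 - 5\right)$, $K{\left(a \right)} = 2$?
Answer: $838 + 168 \sqrt{6} \approx 1249.5$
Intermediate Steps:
$X = 7$ ($X = \left(-1\right) \left(-7\right) = 7$)
$H{\left(S \right)} = 4 S$ ($H{\left(S \right)} = 2 \left(S + S\right) = 2 \cdot 2 S = 4 S$)
$\left(H{\left(X \right)} + \sqrt{6 + 48}\right)^{2} = \left(4 \cdot 7 + \sqrt{6 + 48}\right)^{2} = \left(28 + \sqrt{54}\right)^{2} = \left(28 + 3 \sqrt{6}\right)^{2}$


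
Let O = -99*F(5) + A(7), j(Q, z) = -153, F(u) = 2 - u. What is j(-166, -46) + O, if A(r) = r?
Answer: 151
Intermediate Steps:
O = 304 (O = -99*(2 - 1*5) + 7 = -99*(2 - 5) + 7 = -99*(-3) + 7 = 297 + 7 = 304)
j(-166, -46) + O = -153 + 304 = 151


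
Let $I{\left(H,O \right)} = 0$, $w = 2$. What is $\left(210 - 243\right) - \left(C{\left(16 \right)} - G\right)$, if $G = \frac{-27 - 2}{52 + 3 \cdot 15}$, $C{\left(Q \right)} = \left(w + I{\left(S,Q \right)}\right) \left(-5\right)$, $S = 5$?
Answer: $- \frac{2260}{97} \approx -23.299$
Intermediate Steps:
$C{\left(Q \right)} = -10$ ($C{\left(Q \right)} = \left(2 + 0\right) \left(-5\right) = 2 \left(-5\right) = -10$)
$G = - \frac{29}{97}$ ($G = - \frac{29}{52 + 45} = - \frac{29}{97} \approx -0.29897$)
$\left(210 - 243\right) - \left(C{\left(16 \right)} - G\right) = \left(210 - 243\right) - \left(-10 - - \frac{29}{97}\right) = \left(210 - 243\right) - \left(-10 + \frac{29}{97}\right) = -33 - - \frac{941}{97} = -33 + \frac{941}{97} = - \frac{2260}{97}$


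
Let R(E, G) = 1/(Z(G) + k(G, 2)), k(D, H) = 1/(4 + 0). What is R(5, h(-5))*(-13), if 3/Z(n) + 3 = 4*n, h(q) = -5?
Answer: -1196/11 ≈ -108.73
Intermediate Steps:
Z(n) = 3/(-3 + 4*n)
k(D, H) = 1/4
R(E, G) = 1/(1/4 + 3/(-3 + 4*G)) (R(E, G) = 1/(3/(-3 + 4*G) + 1/4) = 1/(1/4 + 3/(-3 + 4*G)))
R(5, h(-5))*(-13) = (4*(-3 + 4*(-5))/(9 + 4*(-5)))*(-13) = (4*(-3 - 20)/(9 - 20))*(-13) = (4*(-23)/(-11))*(-13) = (4*(-1/11)*(-23))*(-13) = (92/11)*(-13) = -1196/11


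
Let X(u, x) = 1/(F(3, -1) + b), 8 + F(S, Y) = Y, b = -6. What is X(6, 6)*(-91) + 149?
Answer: 2326/15 ≈ 155.07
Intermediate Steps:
F(S, Y) = -8 + Y
X(u, x) = -1/15 (X(u, x) = 1/((-8 - 1) - 6) = 1/(-9 - 6) = 1/(-15) = -1/15)
X(6, 6)*(-91) + 149 = -1/15*(-91) + 149 = 91/15 + 149 = 2326/15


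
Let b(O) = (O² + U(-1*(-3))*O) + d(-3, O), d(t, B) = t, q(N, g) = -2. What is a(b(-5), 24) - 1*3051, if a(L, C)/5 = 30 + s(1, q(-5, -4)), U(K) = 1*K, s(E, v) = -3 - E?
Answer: -2921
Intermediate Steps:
U(K) = K
b(O) = -3 + O² + 3*O (b(O) = (O² + (-1*(-3))*O) - 3 = (O² + 3*O) - 3 = -3 + O² + 3*O)
a(L, C) = 130 (a(L, C) = 5*(30 + (-3 - 1*1)) = 5*(30 + (-3 - 1)) = 5*(30 - 4) = 5*26 = 130)
a(b(-5), 24) - 1*3051 = 130 - 1*3051 = 130 - 3051 = -2921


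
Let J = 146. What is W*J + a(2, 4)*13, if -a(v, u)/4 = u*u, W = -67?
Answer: -10614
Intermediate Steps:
a(v, u) = -4*u² (a(v, u) = -4*u*u = -4*u²)
W*J + a(2, 4)*13 = -67*146 - 4*4²*13 = -9782 - 4*16*13 = -9782 - 64*13 = -9782 - 832 = -10614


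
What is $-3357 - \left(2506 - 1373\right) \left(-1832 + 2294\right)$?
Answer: $-526803$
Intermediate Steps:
$-3357 - \left(2506 - 1373\right) \left(-1832 + 2294\right) = -3357 - 1133 \cdot 462 = -3357 - 523446 = -526803$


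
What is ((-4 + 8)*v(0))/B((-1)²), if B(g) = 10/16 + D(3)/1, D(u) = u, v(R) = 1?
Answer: 32/29 ≈ 1.1034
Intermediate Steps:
B(g) = 29/8 (B(g) = 10/16 + 3/1 = 10*(1/16) + 3*1 = 5/8 + 3 = 29/8)
((-4 + 8)*v(0))/B((-1)²) = ((-4 + 8)*1)/(29/8) = (4*1)*(8/29) = 4*(8/29) = 32/29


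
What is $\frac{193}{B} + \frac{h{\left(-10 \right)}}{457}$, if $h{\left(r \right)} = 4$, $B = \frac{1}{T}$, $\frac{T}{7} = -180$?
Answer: $- \frac{111133256}{457} \approx -2.4318 \cdot 10^{5}$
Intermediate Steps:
$T = -1260$ ($T = 7 \left(-180\right) = -1260$)
$B = - \frac{1}{1260}$ ($B = \frac{1}{-1260} = - \frac{1}{1260} \approx -0.00079365$)
$\frac{193}{B} + \frac{h{\left(-10 \right)}}{457} = \frac{193}{- \frac{1}{1260}} + \frac{4}{457} = 193 \left(-1260\right) + 4 \cdot \frac{1}{457} = -243180 + \frac{4}{457} = - \frac{111133256}{457}$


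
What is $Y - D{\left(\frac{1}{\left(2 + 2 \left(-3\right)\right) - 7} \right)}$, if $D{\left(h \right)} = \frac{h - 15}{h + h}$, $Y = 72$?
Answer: $-11$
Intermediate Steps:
$D{\left(h \right)} = \frac{-15 + h}{2 h}$
$Y - D{\left(\frac{1}{\left(2 + 2 \left(-3\right)\right) - 7} \right)} = 72 - \frac{-15 + \frac{1}{\left(2 + 2 \left(-3\right)\right) - 7}}{2 \frac{1}{\left(2 + 2 \left(-3\right)\right) - 7}} = 72 - \frac{-15 + \frac{1}{\left(2 - 6\right) - 7}}{2 \frac{1}{\left(2 - 6\right) - 7}} = 72 - \frac{-15 + \frac{1}{-4 - 7}}{2 \frac{1}{-4 - 7}} = 72 - \frac{-15 + \frac{1}{-11}}{2 \frac{1}{-11}} = 72 - \frac{-15 - \frac{1}{11}}{2 \left(- \frac{1}{11}\right)} = 72 - \frac{1}{2} \left(-11\right) \left(- \frac{166}{11}\right) = 72 - 83 = -11$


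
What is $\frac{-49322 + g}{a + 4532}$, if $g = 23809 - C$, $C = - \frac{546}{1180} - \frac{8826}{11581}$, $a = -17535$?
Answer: $\frac{174316602317}{88846768370} \approx 1.962$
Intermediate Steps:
$C = - \frac{8368953}{6832790}$ ($C = \left(-546\right) \frac{1}{1180} - \frac{8826}{11581} = - \frac{273}{590} - \frac{8826}{11581} = - \frac{8368953}{6832790} \approx -1.2248$)
$g = \frac{162690266063}{6832790}$ ($g = 23809 - - \frac{8368953}{6832790} = 23809 + \frac{8368953}{6832790} = \frac{162690266063}{6832790} \approx 23810.0$)
$\frac{-49322 + g}{a + 4532} = \frac{-49322 + \frac{162690266063}{6832790}}{-17535 + 4532} = - \frac{174316602317}{6832790 \left(-13003\right)} = \left(- \frac{174316602317}{6832790}\right) \left(- \frac{1}{13003}\right) = \frac{174316602317}{88846768370}$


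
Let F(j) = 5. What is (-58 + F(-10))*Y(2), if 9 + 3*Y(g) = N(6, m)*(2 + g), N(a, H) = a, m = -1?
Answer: -265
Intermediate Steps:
Y(g) = 1 + 2*g (Y(g) = -3 + (6*(2 + g))/3 = -3 + (12 + 6*g)/3 = -3 + (4 + 2*g) = 1 + 2*g)
(-58 + F(-10))*Y(2) = (-58 + 5)*(1 + 2*2) = -53*(1 + 4) = -53*5 = -265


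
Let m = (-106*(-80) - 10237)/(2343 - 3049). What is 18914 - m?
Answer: 13351527/706 ≈ 18912.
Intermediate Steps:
m = 1757/706 (m = (8480 - 10237)/(-706) = -1757*(-1/706) = 1757/706 ≈ 2.4887)
18914 - m = 18914 - 1*1757/706 = 18914 - 1757/706 = 13351527/706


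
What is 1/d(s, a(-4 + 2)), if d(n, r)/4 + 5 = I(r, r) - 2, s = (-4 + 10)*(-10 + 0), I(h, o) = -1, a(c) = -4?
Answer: -1/32 ≈ -0.031250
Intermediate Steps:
s = -60 (s = 6*(-10) = -60)
d(n, r) = -32 (d(n, r) = -20 + 4*(-1 - 2) = -20 + 4*(-3) = -20 - 12 = -32)
1/d(s, a(-4 + 2)) = 1/(-32) = -1/32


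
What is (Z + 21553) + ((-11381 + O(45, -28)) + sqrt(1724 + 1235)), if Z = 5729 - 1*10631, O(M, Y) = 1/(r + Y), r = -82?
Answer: 579699/110 + sqrt(2959) ≈ 5324.4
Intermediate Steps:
O(M, Y) = 1/(-82 + Y)
Z = -4902 (Z = 5729 - 10631 = -4902)
(Z + 21553) + ((-11381 + O(45, -28)) + sqrt(1724 + 1235)) = (-4902 + 21553) + ((-11381 + 1/(-82 - 28)) + sqrt(1724 + 1235)) = 16651 + ((-11381 + 1/(-110)) + sqrt(2959)) = 16651 + ((-11381 - 1/110) + sqrt(2959)) = 16651 + (-1251911/110 + sqrt(2959)) = 579699/110 + sqrt(2959)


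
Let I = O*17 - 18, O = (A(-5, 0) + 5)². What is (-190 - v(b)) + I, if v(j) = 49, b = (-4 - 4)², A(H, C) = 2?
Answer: 576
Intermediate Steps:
b = 64 (b = (-8)² = 64)
O = 49 (O = (2 + 5)² = 7² = 49)
I = 815 (I = 49*17 - 18 = 833 - 18 = 815)
(-190 - v(b)) + I = (-190 - 1*49) + 815 = (-190 - 49) + 815 = -239 + 815 = 576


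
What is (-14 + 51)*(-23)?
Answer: -851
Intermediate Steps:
(-14 + 51)*(-23) = 37*(-23) = -851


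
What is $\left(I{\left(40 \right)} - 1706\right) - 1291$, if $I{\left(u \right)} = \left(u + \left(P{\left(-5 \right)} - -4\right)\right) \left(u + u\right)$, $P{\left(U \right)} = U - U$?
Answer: $523$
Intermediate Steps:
$P{\left(U \right)} = 0$
$I{\left(u \right)} = 2 u \left(4 + u\right)$ ($I{\left(u \right)} = \left(u + \left(0 - -4\right)\right) \left(u + u\right) = \left(u + \left(0 + 4\right)\right) 2 u = \left(u + 4\right) 2 u = \left(4 + u\right) 2 u = 2 u \left(4 + u\right)$)
$\left(I{\left(40 \right)} - 1706\right) - 1291 = \left(2 \cdot 40 \left(4 + 40\right) - 1706\right) - 1291 = \left(2 \cdot 40 \cdot 44 - 1706\right) - 1291 = \left(3520 - 1706\right) - 1291 = 1814 - 1291 = 523$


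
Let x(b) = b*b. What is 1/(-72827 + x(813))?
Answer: 1/588142 ≈ 1.7003e-6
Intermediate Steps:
x(b) = b²
1/(-72827 + x(813)) = 1/(-72827 + 813²) = 1/(-72827 + 660969) = 1/588142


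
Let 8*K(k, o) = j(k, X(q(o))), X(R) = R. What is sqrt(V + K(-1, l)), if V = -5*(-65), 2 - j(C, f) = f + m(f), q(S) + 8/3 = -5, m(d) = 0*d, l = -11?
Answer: sqrt(46974)/12 ≈ 18.061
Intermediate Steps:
m(d) = 0
q(S) = -23/3 (q(S) = -8/3 - 5 = -23/3)
j(C, f) = 2 - f (j(C, f) = 2 - (f + 0) = 2 - f)
K(k, o) = 29/24 (K(k, o) = (2 - 1*(-23/3))/8 = (2 + 23/3)/8 = (1/8)*(29/3) = 29/24)
V = 325
sqrt(V + K(-1, l)) = sqrt(325 + 29/24) = sqrt(7829/24) = sqrt(46974)/12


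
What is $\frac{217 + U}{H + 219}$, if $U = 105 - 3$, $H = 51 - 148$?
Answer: $\frac{319}{122} \approx 2.6148$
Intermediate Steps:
$H = -97$ ($H = 51 - 148 = -97$)
$U = 102$ ($U = 105 - 3 = 102$)
$\frac{217 + U}{H + 219} = \frac{217 + 102}{-97 + 219} = \frac{319}{122}$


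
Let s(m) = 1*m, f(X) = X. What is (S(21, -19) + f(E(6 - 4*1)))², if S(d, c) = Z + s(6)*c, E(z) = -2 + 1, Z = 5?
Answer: 12100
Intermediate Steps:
E(z) = -1
s(m) = m
S(d, c) = 5 + 6*c
(S(21, -19) + f(E(6 - 4*1)))² = ((5 + 6*(-19)) - 1)² = ((5 - 114) - 1)² = (-109 - 1)² = (-110)² = 12100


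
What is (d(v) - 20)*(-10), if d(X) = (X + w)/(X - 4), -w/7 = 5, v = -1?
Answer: 128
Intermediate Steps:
w = -35 (w = -7*5 = -35)
d(X) = (-35 + X)/(-4 + X) (d(X) = (X - 35)/(X - 4) = (-35 + X)/(-4 + X))
(d(v) - 20)*(-10) = ((-35 - 1)/(-4 - 1) - 20)*(-10) = (-36/(-5) - 20)*(-10) = (-⅕*(-36) - 20)*(-10) = (36/5 - 20)*(-10) = -64/5*(-10) = 128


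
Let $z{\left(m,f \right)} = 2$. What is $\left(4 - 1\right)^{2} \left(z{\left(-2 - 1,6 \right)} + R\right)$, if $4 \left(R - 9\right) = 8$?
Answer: $117$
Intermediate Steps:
$R = 11$ ($R = 9 + \frac{1}{4} \cdot 8 = 9 + 2 = 11$)
$\left(4 - 1\right)^{2} \left(z{\left(-2 - 1,6 \right)} + R\right) = \left(4 - 1\right)^{2} \left(2 + 11\right) = 3^{2} \cdot 13 = 9 \cdot 13 = 117$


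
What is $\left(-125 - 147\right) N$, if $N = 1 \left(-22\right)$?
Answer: $5984$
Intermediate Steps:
$N = -22$
$\left(-125 - 147\right) N = \left(-125 - 147\right) \left(-22\right) = \left(-272\right) \left(-22\right) = 5984$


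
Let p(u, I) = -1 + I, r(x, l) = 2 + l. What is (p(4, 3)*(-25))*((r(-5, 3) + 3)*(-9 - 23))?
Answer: 12800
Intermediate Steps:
(p(4, 3)*(-25))*((r(-5, 3) + 3)*(-9 - 23)) = ((-1 + 3)*(-25))*(((2 + 3) + 3)*(-9 - 23)) = (2*(-25))*((5 + 3)*(-32)) = -400*(-32) = -50*(-256) = 12800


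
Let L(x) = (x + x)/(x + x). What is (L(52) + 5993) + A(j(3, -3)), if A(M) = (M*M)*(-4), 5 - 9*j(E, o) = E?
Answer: 485498/81 ≈ 5993.8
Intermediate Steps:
j(E, o) = 5/9 - E/9
L(x) = 1 (L(x) = (2*x)/((2*x)) = (2*x)*(1/(2*x)) = 1)
A(M) = -4*M**2 (A(M) = M**2*(-4) = -4*M**2)
(L(52) + 5993) + A(j(3, -3)) = (1 + 5993) - 4*(5/9 - 1/9*3)**2 = 5994 - 4*(5/9 - 1/3)**2 = 5994 - 4*(2/9)**2 = 5994 - 4*4/81 = 5994 - 16/81 = 485498/81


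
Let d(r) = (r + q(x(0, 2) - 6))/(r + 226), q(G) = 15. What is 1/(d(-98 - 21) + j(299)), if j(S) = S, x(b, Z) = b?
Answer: 107/31889 ≈ 0.0033554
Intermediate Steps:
d(r) = (15 + r)/(226 + r) (d(r) = (r + 15)/(r + 226) = (15 + r)/(226 + r))
1/(d(-98 - 21) + j(299)) = 1/((15 + (-98 - 21))/(226 + (-98 - 21)) + 299) = 1/((15 - 119)/(226 - 119) + 299) = 1/(-104/107 + 299) = 1/(31889/107) = 107/31889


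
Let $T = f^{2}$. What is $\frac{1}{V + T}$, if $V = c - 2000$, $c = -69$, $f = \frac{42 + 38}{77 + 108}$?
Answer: $- \frac{1369}{2832205} \approx -0.00048337$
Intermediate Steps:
$f = \frac{16}{37}$ ($f = \frac{80}{185} = 80 \cdot \frac{1}{185} = \frac{16}{37} \approx 0.43243$)
$V = -2069$ ($V = -69 - 2000 = -2069$)
$T = \frac{256}{1369}$ ($T = \left(\frac{16}{37}\right)^{2} = \frac{256}{1369} \approx 0.187$)
$\frac{1}{V + T} = \frac{1}{-2069 + \frac{256}{1369}} = \frac{1}{- \frac{2832205}{1369}} = - \frac{1369}{2832205}$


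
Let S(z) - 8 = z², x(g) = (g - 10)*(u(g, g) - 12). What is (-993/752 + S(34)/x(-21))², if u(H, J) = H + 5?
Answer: 11229201/26629017856 ≈ 0.00042169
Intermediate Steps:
u(H, J) = 5 + H
x(g) = (-10 + g)*(-7 + g) (x(g) = (g - 10)*((5 + g) - 12) = (-10 + g)*(-7 + g))
S(z) = 8 + z²
(-993/752 + S(34)/x(-21))² = (-993/752 + (8 + 34²)/(70 + (-21)² - 17*(-21)))² = (-993*1/752 + (8 + 1156)/(70 + 441 + 357))² = (-993/752 + 1164/868)² = (-993/752 + 1164*(1/868))² = (-993/752 + 291/217)² = (3351/163184)² = 11229201/26629017856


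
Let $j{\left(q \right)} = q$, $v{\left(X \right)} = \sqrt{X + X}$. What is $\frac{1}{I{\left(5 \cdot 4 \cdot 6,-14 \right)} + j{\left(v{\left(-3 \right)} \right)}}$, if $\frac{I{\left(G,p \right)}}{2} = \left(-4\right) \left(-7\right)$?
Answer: $\frac{28}{1571} - \frac{i \sqrt{6}}{3142} \approx 0.017823 - 0.0007796 i$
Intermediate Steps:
$I{\left(G,p \right)} = 56$ ($I{\left(G,p \right)} = 2 \left(\left(-4\right) \left(-7\right)\right) = 2 \cdot 28 = 56$)
$v{\left(X \right)} = \sqrt{2} \sqrt{X}$ ($v{\left(X \right)} = \sqrt{2 X} = \sqrt{2} \sqrt{X}$)
$\frac{1}{I{\left(5 \cdot 4 \cdot 6,-14 \right)} + j{\left(v{\left(-3 \right)} \right)}} = \frac{1}{56 + \sqrt{2} \sqrt{-3}} = \frac{1}{56 + \sqrt{2} i \sqrt{3}} = \frac{1}{56 + i \sqrt{6}}$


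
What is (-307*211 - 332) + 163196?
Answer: 98087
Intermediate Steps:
(-307*211 - 332) + 163196 = (-64777 - 332) + 163196 = -65109 + 163196 = 98087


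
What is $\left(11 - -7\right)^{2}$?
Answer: $324$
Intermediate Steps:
$\left(11 - -7\right)^{2} = \left(11 + \left(-9 + 16\right)\right)^{2} = \left(11 + 7\right)^{2} = 18^{2} = 324$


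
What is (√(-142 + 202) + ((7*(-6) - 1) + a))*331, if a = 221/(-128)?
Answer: -1894975/128 + 662*√15 ≈ -12241.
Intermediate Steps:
a = -221/128 (a = 221*(-1/128) = -221/128 ≈ -1.7266)
(√(-142 + 202) + ((7*(-6) - 1) + a))*331 = (√(-142 + 202) + ((7*(-6) - 1) - 221/128))*331 = (√60 + ((-42 - 1) - 221/128))*331 = (2*√15 + (-43 - 221/128))*331 = (2*√15 - 5725/128)*331 = (-5725/128 + 2*√15)*331 = -1894975/128 + 662*√15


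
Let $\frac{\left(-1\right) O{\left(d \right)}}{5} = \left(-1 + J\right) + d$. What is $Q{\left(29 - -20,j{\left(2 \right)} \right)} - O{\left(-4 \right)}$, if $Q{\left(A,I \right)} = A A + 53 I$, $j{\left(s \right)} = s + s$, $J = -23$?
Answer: $2473$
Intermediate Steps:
$j{\left(s \right)} = 2 s$
$O{\left(d \right)} = 120 - 5 d$ ($O{\left(d \right)} = - 5 \left(\left(-1 - 23\right) + d\right) = - 5 \left(-24 + d\right) = 120 - 5 d$)
$Q{\left(A,I \right)} = A^{2} + 53 I$
$Q{\left(29 - -20,j{\left(2 \right)} \right)} - O{\left(-4 \right)} = \left(\left(29 - -20\right)^{2} + 53 \cdot 2 \cdot 2\right) - \left(120 - -20\right) = \left(\left(29 + 20\right)^{2} + 53 \cdot 4\right) - \left(120 + 20\right) = \left(49^{2} + 212\right) - 140 = \left(2401 + 212\right) - 140 = 2613 - 140 = 2473$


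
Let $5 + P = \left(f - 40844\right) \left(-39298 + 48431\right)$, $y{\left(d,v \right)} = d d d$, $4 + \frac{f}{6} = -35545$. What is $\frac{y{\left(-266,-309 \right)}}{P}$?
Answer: $\frac{18821096}{2321042359} \approx 0.0081089$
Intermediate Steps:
$f = -213294$ ($f = -24 + 6 \left(-35545\right) = -24 - 213270 = -213294$)
$y{\left(d,v \right)} = d^{3}$ ($y{\left(d,v \right)} = d^{2} d = d^{3}$)
$P = -2321042359$ ($P = -5 + \left(-213294 - 40844\right) \left(-39298 + 48431\right) = -5 - 2321042354 = -2321042359$)
$\frac{y{\left(-266,-309 \right)}}{P} = \frac{\left(-266\right)^{3}}{-2321042359} = \left(-18821096\right) \left(- \frac{1}{2321042359}\right) = \frac{18821096}{2321042359}$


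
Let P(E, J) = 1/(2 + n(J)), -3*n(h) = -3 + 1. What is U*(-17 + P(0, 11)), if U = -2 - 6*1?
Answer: 133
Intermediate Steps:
n(h) = ⅔ (n(h) = -(-3 + 1)/3 = -⅓*(-2) = ⅔)
P(E, J) = 3/8 (P(E, J) = 1/(2 + ⅔) = 1/(8/3) = 3/8)
U = -8 (U = -2 - 6 = -8)
U*(-17 + P(0, 11)) = -8*(-17 + 3/8) = -8*(-133/8) = 133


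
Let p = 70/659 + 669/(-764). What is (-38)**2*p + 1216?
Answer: 13208553/125869 ≈ 104.94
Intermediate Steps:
p = -387391/503476 (p = 70*(1/659) + 669*(-1/764) = 70/659 - 669/764 = -387391/503476 ≈ -0.76943)
(-38)**2*p + 1216 = (-38)**2*(-387391/503476) + 1216 = 1444*(-387391/503476) + 1216 = -139848151/125869 + 1216 = 13208553/125869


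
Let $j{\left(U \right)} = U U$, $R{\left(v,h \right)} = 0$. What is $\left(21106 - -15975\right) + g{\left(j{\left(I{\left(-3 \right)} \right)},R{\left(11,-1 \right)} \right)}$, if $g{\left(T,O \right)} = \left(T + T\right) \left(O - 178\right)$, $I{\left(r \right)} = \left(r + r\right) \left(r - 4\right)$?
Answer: $-590903$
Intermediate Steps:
$I{\left(r \right)} = 2 r \left(-4 + r\right)$
$j{\left(U \right)} = U^{2}$
$g{\left(T,O \right)} = 2 T \left(-178 + O\right)$
$\left(21106 - -15975\right) + g{\left(j{\left(I{\left(-3 \right)} \right)},R{\left(11,-1 \right)} \right)} = \left(21106 - -15975\right) + 2 \left(2 \left(-3\right) \left(-4 - 3\right)\right)^{2} \left(-178 + 0\right) = \left(21106 + 15975\right) + 2 \left(2 \left(-3\right) \left(-7\right)\right)^{2} \left(-178\right) = 37081 + 2 \cdot 42^{2} \left(-178\right) = 37081 + 2 \cdot 1764 \left(-178\right) = 37081 - 627984 = -590903$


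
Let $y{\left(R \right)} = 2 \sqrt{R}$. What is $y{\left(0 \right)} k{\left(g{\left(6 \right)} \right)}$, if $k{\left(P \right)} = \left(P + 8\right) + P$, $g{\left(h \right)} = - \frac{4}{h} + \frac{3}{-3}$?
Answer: $0$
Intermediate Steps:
$g{\left(h \right)} = -1 - \frac{4}{h}$ ($g{\left(h \right)} = - \frac{4}{h} + 3 \left(- \frac{1}{3}\right) = - \frac{4}{h} - 1 = -1 - \frac{4}{h}$)
$k{\left(P \right)} = 8 + 2 P$ ($k{\left(P \right)} = \left(8 + P\right) + P = 8 + 2 P$)
$y{\left(0 \right)} k{\left(g{\left(6 \right)} \right)} = 2 \sqrt{0} \left(8 + 2 \frac{-4 - 6}{6}\right) = 2 \cdot 0 \left(8 + 2 \frac{-4 - 6}{6}\right) = 0 \left(8 + 2 \cdot \frac{1}{6} \left(-10\right)\right) = 0 \left(8 + 2 \left(- \frac{5}{3}\right)\right) = 0 \left(8 - \frac{10}{3}\right) = 0 \cdot \frac{14}{3} = 0$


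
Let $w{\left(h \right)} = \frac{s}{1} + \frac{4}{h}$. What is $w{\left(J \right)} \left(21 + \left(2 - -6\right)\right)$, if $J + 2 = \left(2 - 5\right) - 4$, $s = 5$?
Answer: $\frac{1189}{9} \approx 132.11$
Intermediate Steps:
$J = -9$ ($J = -2 + \left(\left(2 - 5\right) - 4\right) = -2 - 7 = -9$)
$w{\left(h \right)} = 5 + \frac{4}{h}$ ($w{\left(h \right)} = \frac{5}{1} + \frac{4}{h} = 5 \cdot 1 + \frac{4}{h} = 5 + \frac{4}{h}$)
$w{\left(J \right)} \left(21 + \left(2 - -6\right)\right) = \left(5 + \frac{4}{-9}\right) \left(21 + \left(2 - -6\right)\right) = \left(5 + 4 \left(- \frac{1}{9}\right)\right) \left(21 + \left(2 + 6\right)\right) = \left(5 - \frac{4}{9}\right) \left(21 + 8\right) = \frac{41}{9} \cdot 29 = \frac{1189}{9}$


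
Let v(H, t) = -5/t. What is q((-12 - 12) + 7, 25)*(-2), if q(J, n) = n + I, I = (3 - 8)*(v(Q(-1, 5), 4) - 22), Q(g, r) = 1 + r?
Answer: -565/2 ≈ -282.50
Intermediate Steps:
I = 465/4 (I = (3 - 8)*(-5/4 - 22) = -5*(-5*¼ - 22) = -5*(-5/4 - 22) = -5*(-93/4) = 465/4 ≈ 116.25)
q(J, n) = 465/4 + n (q(J, n) = n + 465/4 = 465/4 + n)
q((-12 - 12) + 7, 25)*(-2) = (465/4 + 25)*(-2) = (565/4)*(-2) = -565/2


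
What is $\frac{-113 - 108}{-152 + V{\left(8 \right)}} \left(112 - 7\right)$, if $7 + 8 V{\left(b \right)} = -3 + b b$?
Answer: $\frac{13260}{83} \approx 159.76$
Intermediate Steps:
$V{\left(b \right)} = - \frac{5}{4} + \frac{b^{2}}{8}$ ($V{\left(b \right)} = - \frac{7}{8} + \frac{-3 + b b}{8} = - \frac{7}{8} + \frac{-3 + b^{2}}{8} = - \frac{7}{8} + \left(- \frac{3}{8} + \frac{b^{2}}{8}\right) = - \frac{5}{4} + \frac{b^{2}}{8}$)
$\frac{-113 - 108}{-152 + V{\left(8 \right)}} \left(112 - 7\right) = \frac{-113 - 108}{-152 - \left(\frac{5}{4} - \frac{8^{2}}{8}\right)} \left(112 - 7\right) = \frac{-113 - 108}{-152 + \left(- \frac{5}{4} + \frac{1}{8} \cdot 64\right)} 105 = - \frac{221}{-152 + \left(- \frac{5}{4} + 8\right)} 105 = - \frac{221}{-152 + \frac{27}{4}} \cdot 105 = - \frac{221}{- \frac{581}{4}} \cdot 105 = \left(-221\right) \left(- \frac{4}{581}\right) 105 = \frac{884}{581} \cdot 105 = \frac{13260}{83}$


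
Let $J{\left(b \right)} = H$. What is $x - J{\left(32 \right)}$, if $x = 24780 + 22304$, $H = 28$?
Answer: $47056$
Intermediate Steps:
$J{\left(b \right)} = 28$
$x = 47084$
$x - J{\left(32 \right)} = 47084 - 28 = 47056$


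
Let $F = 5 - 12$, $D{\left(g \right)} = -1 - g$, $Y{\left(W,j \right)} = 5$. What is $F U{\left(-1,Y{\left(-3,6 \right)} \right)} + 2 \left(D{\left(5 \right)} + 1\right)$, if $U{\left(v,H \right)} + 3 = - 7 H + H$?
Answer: $221$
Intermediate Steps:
$U{\left(v,H \right)} = -3 - 6 H$ ($U{\left(v,H \right)} = -3 + \left(- 7 H + H\right) = -3 - 6 H$)
$F = -7$ ($F = 5 - 12 = -7$)
$F U{\left(-1,Y{\left(-3,6 \right)} \right)} + 2 \left(D{\left(5 \right)} + 1\right) = - 7 \left(-3 - 30\right) + 2 \left(\left(-1 - 5\right) + 1\right) = \left(-7\right) \left(-33\right) + 2 \left(-6 + 1\right) = 231 + 2 \left(-5\right) = 231 - 10 = 221$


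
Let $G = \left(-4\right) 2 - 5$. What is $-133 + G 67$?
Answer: $-1004$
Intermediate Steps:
$G = -13$ ($G = -8 - 5 = -13$)
$-133 + G 67 = -133 - 871 = -1004$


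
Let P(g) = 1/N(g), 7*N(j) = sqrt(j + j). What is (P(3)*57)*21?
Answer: 2793*sqrt(6)/2 ≈ 3420.7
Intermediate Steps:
N(j) = sqrt(2)*sqrt(j)/7 (N(j) = sqrt(j + j)/7 = sqrt(2*j)/7 = (sqrt(2)*sqrt(j))/7 = sqrt(2)*sqrt(j)/7)
P(g) = 7*sqrt(2)/(2*sqrt(g)) (P(g) = 1/(sqrt(2)*sqrt(g)/7) = 7*sqrt(2)/(2*sqrt(g)))
(P(3)*57)*21 = ((7*sqrt(2)/(2*sqrt(3)))*57)*21 = ((7*sqrt(2)*(sqrt(3)/3)/2)*57)*21 = ((7*sqrt(6)/6)*57)*21 = (133*sqrt(6)/2)*21 = 2793*sqrt(6)/2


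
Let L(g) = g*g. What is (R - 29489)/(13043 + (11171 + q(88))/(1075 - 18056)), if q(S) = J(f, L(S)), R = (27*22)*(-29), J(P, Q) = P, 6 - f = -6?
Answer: -158653483/44294400 ≈ -3.5818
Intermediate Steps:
L(g) = g²
f = 12 (f = 6 - 1*(-6) = 6 + 6 = 12)
R = -17226 (R = 594*(-29) = -17226)
q(S) = 12
(R - 29489)/(13043 + (11171 + q(88))/(1075 - 18056)) = (-17226 - 29489)/(13043 + (11171 + 12)/(1075 - 18056)) = -46715/(13043 + 11183/(-16981)) = -46715/(13043 + 11183*(-1/16981)) = -46715/(13043 - 11183/16981) = -46715/221472000/16981 = -46715*16981/221472000 = -158653483/44294400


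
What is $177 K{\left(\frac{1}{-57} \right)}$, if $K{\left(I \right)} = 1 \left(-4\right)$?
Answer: $-708$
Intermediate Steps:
$K{\left(I \right)} = -4$
$177 K{\left(\frac{1}{-57} \right)} = 177 \left(-4\right) = -708$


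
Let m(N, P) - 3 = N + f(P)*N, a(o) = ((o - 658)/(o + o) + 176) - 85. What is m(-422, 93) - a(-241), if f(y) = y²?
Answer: -1759487915/482 ≈ -3.6504e+6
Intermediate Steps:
a(o) = 91 + (-658 + o)/(2*o) (a(o) = ((-658 + o)/((2*o)) + 176) - 85 = ((-658 + o)*(1/(2*o)) + 176) - 85 = ((-658 + o)/(2*o) + 176) - 85 = (176 + (-658 + o)/(2*o)) - 85 = 91 + (-658 + o)/(2*o))
m(N, P) = 3 + N + N*P² (m(N, P) = 3 + (N + P²*N) = 3 + (N + N*P²) = 3 + N + N*P²)
m(-422, 93) - a(-241) = (3 - 422 - 422*93²) - (183/2 - 329/(-241)) = (3 - 422 - 422*8649) - (183/2 - 329*(-1/241)) = (3 - 422 - 3649878) - (183/2 + 329/241) = -3650297 - 1*44761/482 = -3650297 - 44761/482 = -1759487915/482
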